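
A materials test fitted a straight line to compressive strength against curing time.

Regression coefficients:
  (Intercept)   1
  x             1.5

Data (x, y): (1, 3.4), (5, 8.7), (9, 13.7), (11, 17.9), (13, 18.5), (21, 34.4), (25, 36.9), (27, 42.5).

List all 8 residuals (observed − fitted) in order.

x=1: ŷ = 1 + 1.5·1 = 2.5; e = 3.4 − 2.5 = 0.9
x=5: ŷ = 1 + 1.5·5 = 8.5; e = 8.7 − 8.5 = 0.2
x=9: ŷ = 1 + 1.5·9 = 14.5; e = 13.7 − 14.5 = -0.8
x=11: ŷ = 1 + 1.5·11 = 17.5; e = 17.9 − 17.5 = 0.4
x=13: ŷ = 1 + 1.5·13 = 20.5; e = 18.5 − 20.5 = -2
x=21: ŷ = 1 + 1.5·21 = 32.5; e = 34.4 − 32.5 = 1.9
x=25: ŷ = 1 + 1.5·25 = 38.5; e = 36.9 − 38.5 = -1.6
x=27: ŷ = 1 + 1.5·27 = 41.5; e = 42.5 − 41.5 = 1

0.9, 0.2, -0.8, 0.4, -2, 1.9, -1.6, 1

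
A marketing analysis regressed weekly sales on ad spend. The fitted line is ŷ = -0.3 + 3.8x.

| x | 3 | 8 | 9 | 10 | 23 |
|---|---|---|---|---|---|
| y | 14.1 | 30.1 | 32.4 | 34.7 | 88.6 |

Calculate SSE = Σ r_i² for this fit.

x=3: ŷ = -0.3 + 3.8·3 = 11.1; r = 14.1 − 11.1 = 3
x=8: ŷ = -0.3 + 3.8·8 = 30.1; r = 30.1 − 30.1 = 0
x=9: ŷ = -0.3 + 3.8·9 = 33.9; r = 32.4 − 33.9 = -1.5
x=10: ŷ = -0.3 + 3.8·10 = 37.7; r = 34.7 − 37.7 = -3
x=23: ŷ = -0.3 + 3.8·23 = 87.1; r = 88.6 − 87.1 = 1.5
SSE = 9 + 0 + 2.25 + 9 + 2.25 = 22.5

SSE = 22.5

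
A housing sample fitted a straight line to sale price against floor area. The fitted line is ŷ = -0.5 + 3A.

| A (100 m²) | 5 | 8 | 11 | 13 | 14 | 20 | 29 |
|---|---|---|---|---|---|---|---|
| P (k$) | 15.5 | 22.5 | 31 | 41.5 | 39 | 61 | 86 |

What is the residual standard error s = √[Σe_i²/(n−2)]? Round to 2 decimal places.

A=5: ŷ = -0.5 + 3·5 = 14.5; e = 15.5 − 14.5 = 1
A=8: ŷ = -0.5 + 3·8 = 23.5; e = 22.5 − 23.5 = -1
A=11: ŷ = -0.5 + 3·11 = 32.5; e = 31 − 32.5 = -1.5
A=13: ŷ = -0.5 + 3·13 = 38.5; e = 41.5 − 38.5 = 3
A=14: ŷ = -0.5 + 3·14 = 41.5; e = 39 − 41.5 = -2.5
A=20: ŷ = -0.5 + 3·20 = 59.5; e = 61 − 59.5 = 1.5
A=29: ŷ = -0.5 + 3·29 = 86.5; e = 86 − 86.5 = -0.5
SSE = 1 + 1 + 2.25 + 9 + 6.25 + 2.25 + 0.25 = 22
s = √(22/5) = √4.4 ≈ 2.10

s = 2.10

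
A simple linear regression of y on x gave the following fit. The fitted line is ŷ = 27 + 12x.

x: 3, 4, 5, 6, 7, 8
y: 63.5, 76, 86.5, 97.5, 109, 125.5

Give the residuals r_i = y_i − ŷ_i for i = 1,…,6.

x=3: ŷ = 27 + 12·3 = 63; r = 63.5 − 63 = 0.5
x=4: ŷ = 27 + 12·4 = 75; r = 76 − 75 = 1
x=5: ŷ = 27 + 12·5 = 87; r = 86.5 − 87 = -0.5
x=6: ŷ = 27 + 12·6 = 99; r = 97.5 − 99 = -1.5
x=7: ŷ = 27 + 12·7 = 111; r = 109 − 111 = -2
x=8: ŷ = 27 + 12·8 = 123; r = 125.5 − 123 = 2.5

0.5, 1, -0.5, -1.5, -2, 2.5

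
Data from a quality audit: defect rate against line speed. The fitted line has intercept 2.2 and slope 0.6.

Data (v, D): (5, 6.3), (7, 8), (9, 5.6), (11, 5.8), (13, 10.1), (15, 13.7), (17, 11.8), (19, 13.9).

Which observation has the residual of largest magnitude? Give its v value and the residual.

v = 11, e = -3

v=5: D̂ = 2.2 + 0.6·5 = 5.2; e = 6.3 − 5.2 = 1.1
v=7: D̂ = 2.2 + 0.6·7 = 6.4; e = 8 − 6.4 = 1.6
v=9: D̂ = 2.2 + 0.6·9 = 7.6; e = 5.6 − 7.6 = -2
v=11: D̂ = 2.2 + 0.6·11 = 8.8; e = 5.8 − 8.8 = -3
v=13: D̂ = 2.2 + 0.6·13 = 10; e = 10.1 − 10 = 0.1
v=15: D̂ = 2.2 + 0.6·15 = 11.2; e = 13.7 − 11.2 = 2.5
v=17: D̂ = 2.2 + 0.6·17 = 12.4; e = 11.8 − 12.4 = -0.6
v=19: D̂ = 2.2 + 0.6·19 = 13.6; e = 13.9 − 13.6 = 0.3
Largest |e| is 3 at v = 11, residual -3.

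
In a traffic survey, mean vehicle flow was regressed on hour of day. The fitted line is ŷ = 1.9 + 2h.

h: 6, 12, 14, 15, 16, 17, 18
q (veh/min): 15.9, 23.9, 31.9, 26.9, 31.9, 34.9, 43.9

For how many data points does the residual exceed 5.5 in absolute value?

1

h=6: ŷ = 1.9 + 2·6 = 13.9; r = 15.9 − 13.9 = 2
h=12: ŷ = 1.9 + 2·12 = 25.9; r = 23.9 − 25.9 = -2
h=14: ŷ = 1.9 + 2·14 = 29.9; r = 31.9 − 29.9 = 2
h=15: ŷ = 1.9 + 2·15 = 31.9; r = 26.9 − 31.9 = -5
h=16: ŷ = 1.9 + 2·16 = 33.9; r = 31.9 − 33.9 = -2
h=17: ŷ = 1.9 + 2·17 = 35.9; r = 34.9 − 35.9 = -1
h=18: ŷ = 1.9 + 2·18 = 37.9; r = 43.9 − 37.9 = 6
|r| > 5.5: h=18 (|r|=6) → 1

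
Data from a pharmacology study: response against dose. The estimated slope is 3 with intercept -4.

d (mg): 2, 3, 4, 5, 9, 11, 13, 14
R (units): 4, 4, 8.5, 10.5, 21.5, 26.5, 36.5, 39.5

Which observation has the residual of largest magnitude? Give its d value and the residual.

d = 11, e = -2.5

d=2: ŷ = -4 + 3·2 = 2; e = 4 − 2 = 2
d=3: ŷ = -4 + 3·3 = 5; e = 4 − 5 = -1
d=4: ŷ = -4 + 3·4 = 8; e = 8.5 − 8 = 0.5
d=5: ŷ = -4 + 3·5 = 11; e = 10.5 − 11 = -0.5
d=9: ŷ = -4 + 3·9 = 23; e = 21.5 − 23 = -1.5
d=11: ŷ = -4 + 3·11 = 29; e = 26.5 − 29 = -2.5
d=13: ŷ = -4 + 3·13 = 35; e = 36.5 − 35 = 1.5
d=14: ŷ = -4 + 3·14 = 38; e = 39.5 − 38 = 1.5
Largest |e| is 2.5 at d = 11, residual -2.5.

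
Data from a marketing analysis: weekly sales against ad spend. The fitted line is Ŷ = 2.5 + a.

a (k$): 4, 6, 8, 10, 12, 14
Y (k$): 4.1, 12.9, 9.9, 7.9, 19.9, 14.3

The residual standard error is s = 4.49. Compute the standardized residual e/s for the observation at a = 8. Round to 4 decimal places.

-0.1336

Ŷ = 2.5 + 8 = 10.5
e = 9.9 − 10.5 = -0.6
e/s = -0.6 / 4.49 = -0.1336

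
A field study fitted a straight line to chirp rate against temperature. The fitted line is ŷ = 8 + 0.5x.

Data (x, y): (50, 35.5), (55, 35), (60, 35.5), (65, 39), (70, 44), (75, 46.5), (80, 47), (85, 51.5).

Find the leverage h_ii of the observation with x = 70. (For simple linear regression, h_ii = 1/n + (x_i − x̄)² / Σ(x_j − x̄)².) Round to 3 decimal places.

h = 0.131

x̄ = (50 + 55 + 60 + 65 + 70 + 75 + 80 + 85)/8 = 67.5
Σ(x − x̄)² = 306.25 + 156.25 + 56.25 + 6.25 + 6.25 + 56.25 + 156.25 + 306.25 = 1050
h = 1/8 + (2.5)²/1050 = 0.125 + 0.00595238 = 0.131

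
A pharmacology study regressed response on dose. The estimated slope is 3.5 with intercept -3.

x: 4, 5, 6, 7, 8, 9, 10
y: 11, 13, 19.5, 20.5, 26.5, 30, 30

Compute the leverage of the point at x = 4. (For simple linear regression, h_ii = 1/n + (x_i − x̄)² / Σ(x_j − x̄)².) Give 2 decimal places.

x̄ = (4 + 5 + 6 + 7 + 8 + 9 + 10)/7 = 7
Σ(x − x̄)² = 9 + 4 + 1 + 0 + 1 + 4 + 9 = 28
h = 1/7 + (-3)²/28 = 0.142857 + 0.321429 = 0.46

h = 0.46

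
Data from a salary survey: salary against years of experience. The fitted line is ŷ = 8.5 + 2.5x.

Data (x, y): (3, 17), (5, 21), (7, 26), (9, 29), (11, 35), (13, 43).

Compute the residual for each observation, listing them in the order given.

x=3: ŷ = 8.5 + 2.5·3 = 16; e = 17 − 16 = 1
x=5: ŷ = 8.5 + 2.5·5 = 21; e = 21 − 21 = 0
x=7: ŷ = 8.5 + 2.5·7 = 26; e = 26 − 26 = 0
x=9: ŷ = 8.5 + 2.5·9 = 31; e = 29 − 31 = -2
x=11: ŷ = 8.5 + 2.5·11 = 36; e = 35 − 36 = -1
x=13: ŷ = 8.5 + 2.5·13 = 41; e = 43 − 41 = 2

1, 0, 0, -2, -1, 2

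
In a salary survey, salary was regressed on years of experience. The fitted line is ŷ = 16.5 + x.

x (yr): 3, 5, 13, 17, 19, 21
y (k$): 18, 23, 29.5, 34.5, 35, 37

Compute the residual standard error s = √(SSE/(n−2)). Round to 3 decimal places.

x=3: ŷ = 16.5 + 3 = 19.5; r = 18 − 19.5 = -1.5
x=5: ŷ = 16.5 + 5 = 21.5; r = 23 − 21.5 = 1.5
x=13: ŷ = 16.5 + 13 = 29.5; r = 29.5 − 29.5 = 0
x=17: ŷ = 16.5 + 17 = 33.5; r = 34.5 − 33.5 = 1
x=19: ŷ = 16.5 + 19 = 35.5; r = 35 − 35.5 = -0.5
x=21: ŷ = 16.5 + 21 = 37.5; r = 37 − 37.5 = -0.5
SSE = 2.25 + 2.25 + 0 + 1 + 0.25 + 0.25 = 6
s = √(6/4) = √1.5 ≈ 1.225

s = 1.225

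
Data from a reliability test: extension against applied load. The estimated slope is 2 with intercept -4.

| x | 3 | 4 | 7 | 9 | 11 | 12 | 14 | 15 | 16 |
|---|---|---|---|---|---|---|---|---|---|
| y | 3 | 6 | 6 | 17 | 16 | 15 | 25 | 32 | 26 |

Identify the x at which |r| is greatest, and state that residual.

x=3: ŷ = -4 + 2·3 = 2; r = 3 − 2 = 1
x=4: ŷ = -4 + 2·4 = 4; r = 6 − 4 = 2
x=7: ŷ = -4 + 2·7 = 10; r = 6 − 10 = -4
x=9: ŷ = -4 + 2·9 = 14; r = 17 − 14 = 3
x=11: ŷ = -4 + 2·11 = 18; r = 16 − 18 = -2
x=12: ŷ = -4 + 2·12 = 20; r = 15 − 20 = -5
x=14: ŷ = -4 + 2·14 = 24; r = 25 − 24 = 1
x=15: ŷ = -4 + 2·15 = 26; r = 32 − 26 = 6
x=16: ŷ = -4 + 2·16 = 28; r = 26 − 28 = -2
Largest |r| is 6 at x = 15, residual 6.

x = 15, r = 6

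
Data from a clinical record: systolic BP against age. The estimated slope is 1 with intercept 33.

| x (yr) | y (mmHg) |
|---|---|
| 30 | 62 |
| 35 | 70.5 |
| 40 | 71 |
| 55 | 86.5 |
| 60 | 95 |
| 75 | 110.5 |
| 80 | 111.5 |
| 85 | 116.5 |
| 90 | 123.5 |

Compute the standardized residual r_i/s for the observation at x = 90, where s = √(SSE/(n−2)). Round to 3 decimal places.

x=30: ŷ = 33 + 30 = 63; r = 62 − 63 = -1
x=35: ŷ = 33 + 35 = 68; r = 70.5 − 68 = 2.5
x=40: ŷ = 33 + 40 = 73; r = 71 − 73 = -2
x=55: ŷ = 33 + 55 = 88; r = 86.5 − 88 = -1.5
x=60: ŷ = 33 + 60 = 93; r = 95 − 93 = 2
x=75: ŷ = 33 + 75 = 108; r = 110.5 − 108 = 2.5
x=80: ŷ = 33 + 80 = 113; r = 111.5 − 113 = -1.5
x=85: ŷ = 33 + 85 = 118; r = 116.5 − 118 = -1.5
x=90: ŷ = 33 + 90 = 123; r = 123.5 − 123 = 0.5
SSE = 1 + 6.25 + 4 + 2.25 + 4 + 6.25 + 2.25 + 2.25 + 0.25 = 28.5
s = √(28.5/7) = 2.01778
r/s = 0.5 / 2.01778 = 0.248

0.248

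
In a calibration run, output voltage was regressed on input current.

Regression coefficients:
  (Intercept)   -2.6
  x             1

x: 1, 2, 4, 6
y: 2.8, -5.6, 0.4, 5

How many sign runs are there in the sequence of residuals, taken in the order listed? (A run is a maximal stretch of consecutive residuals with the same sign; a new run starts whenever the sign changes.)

3 runs

x=1: ŷ = -2.6 + 1 = -1.6; e = 2.8 − (-1.6) = 4.4
x=2: ŷ = -2.6 + 2 = -0.6; e = -5.6 − (-0.6) = -5
x=4: ŷ = -2.6 + 4 = 1.4; e = 0.4 − 1.4 = -1
x=6: ŷ = -2.6 + 6 = 3.4; e = 5 − 3.4 = 1.6
Signs: + − − +
Runs: +×1, −×2, +×1 → 3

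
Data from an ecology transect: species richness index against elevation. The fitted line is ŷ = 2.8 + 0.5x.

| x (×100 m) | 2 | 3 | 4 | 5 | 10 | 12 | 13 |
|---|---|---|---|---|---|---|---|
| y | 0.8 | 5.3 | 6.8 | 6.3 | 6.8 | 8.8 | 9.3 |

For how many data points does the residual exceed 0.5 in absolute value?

5

x=2: ŷ = 2.8 + 0.5·2 = 3.8; e = 0.8 − 3.8 = -3
x=3: ŷ = 2.8 + 0.5·3 = 4.3; e = 5.3 − 4.3 = 1
x=4: ŷ = 2.8 + 0.5·4 = 4.8; e = 6.8 − 4.8 = 2
x=5: ŷ = 2.8 + 0.5·5 = 5.3; e = 6.3 − 5.3 = 1
x=10: ŷ = 2.8 + 0.5·10 = 7.8; e = 6.8 − 7.8 = -1
x=12: ŷ = 2.8 + 0.5·12 = 8.8; e = 8.8 − 8.8 = 0
x=13: ŷ = 2.8 + 0.5·13 = 9.3; e = 9.3 − 9.3 = 0
|e| > 0.5: x=2 (|e|=3), x=3 (|e|=1), x=4 (|e|=2), x=5 (|e|=1), x=10 (|e|=1) → 5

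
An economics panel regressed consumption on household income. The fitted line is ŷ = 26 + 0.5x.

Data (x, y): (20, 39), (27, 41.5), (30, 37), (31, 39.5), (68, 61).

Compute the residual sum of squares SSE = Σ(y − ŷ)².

x=20: ŷ = 26 + 0.5·20 = 36; e = 39 − 36 = 3
x=27: ŷ = 26 + 0.5·27 = 39.5; e = 41.5 − 39.5 = 2
x=30: ŷ = 26 + 0.5·30 = 41; e = 37 − 41 = -4
x=31: ŷ = 26 + 0.5·31 = 41.5; e = 39.5 − 41.5 = -2
x=68: ŷ = 26 + 0.5·68 = 60; e = 61 − 60 = 1
SSE = 9 + 4 + 16 + 4 + 1 = 34

SSE = 34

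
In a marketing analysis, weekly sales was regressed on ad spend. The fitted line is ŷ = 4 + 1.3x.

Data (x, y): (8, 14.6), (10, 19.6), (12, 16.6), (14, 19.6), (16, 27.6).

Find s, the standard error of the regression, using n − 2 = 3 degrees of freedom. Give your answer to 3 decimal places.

x=8: ŷ = 4 + 1.3·8 = 14.4; r = 14.6 − 14.4 = 0.2
x=10: ŷ = 4 + 1.3·10 = 17; r = 19.6 − 17 = 2.6
x=12: ŷ = 4 + 1.3·12 = 19.6; r = 16.6 − 19.6 = -3
x=14: ŷ = 4 + 1.3·14 = 22.2; r = 19.6 − 22.2 = -2.6
x=16: ŷ = 4 + 1.3·16 = 24.8; r = 27.6 − 24.8 = 2.8
SSE = 0.04 + 6.76 + 9 + 6.76 + 7.84 = 30.4
s = √(30.4/3) = √10.1333 ≈ 3.183

s = 3.183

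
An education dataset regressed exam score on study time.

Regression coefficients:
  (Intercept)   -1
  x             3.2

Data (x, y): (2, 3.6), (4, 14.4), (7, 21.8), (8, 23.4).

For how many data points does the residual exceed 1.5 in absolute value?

2

x=2: ŷ = -1 + 3.2·2 = 5.4; r = 3.6 − 5.4 = -1.8
x=4: ŷ = -1 + 3.2·4 = 11.8; r = 14.4 − 11.8 = 2.6
x=7: ŷ = -1 + 3.2·7 = 21.4; r = 21.8 − 21.4 = 0.4
x=8: ŷ = -1 + 3.2·8 = 24.6; r = 23.4 − 24.6 = -1.2
|r| > 1.5: x=2 (|r|=1.8), x=4 (|r|=2.6) → 2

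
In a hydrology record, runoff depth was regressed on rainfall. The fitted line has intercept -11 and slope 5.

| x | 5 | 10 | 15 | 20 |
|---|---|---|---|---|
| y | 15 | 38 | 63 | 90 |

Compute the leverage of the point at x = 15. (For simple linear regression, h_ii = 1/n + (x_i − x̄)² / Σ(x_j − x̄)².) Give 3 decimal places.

h = 0.300

x̄ = (5 + 10 + 15 + 20)/4 = 12.5
Σ(x − x̄)² = 56.25 + 6.25 + 6.25 + 56.25 = 125
h = 1/4 + (2.5)²/125 = 0.25 + 0.05 = 0.300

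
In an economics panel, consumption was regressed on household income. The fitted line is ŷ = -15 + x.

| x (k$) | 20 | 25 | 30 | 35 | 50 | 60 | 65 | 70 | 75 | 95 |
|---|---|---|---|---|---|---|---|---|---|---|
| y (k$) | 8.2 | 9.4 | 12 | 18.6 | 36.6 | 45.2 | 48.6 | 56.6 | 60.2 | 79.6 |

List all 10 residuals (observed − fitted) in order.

3.2, -0.6, -3, -1.4, 1.6, 0.2, -1.4, 1.6, 0.2, -0.4

x=20: ŷ = -15 + 20 = 5; e = 8.2 − 5 = 3.2
x=25: ŷ = -15 + 25 = 10; e = 9.4 − 10 = -0.6
x=30: ŷ = -15 + 30 = 15; e = 12 − 15 = -3
x=35: ŷ = -15 + 35 = 20; e = 18.6 − 20 = -1.4
x=50: ŷ = -15 + 50 = 35; e = 36.6 − 35 = 1.6
x=60: ŷ = -15 + 60 = 45; e = 45.2 − 45 = 0.2
x=65: ŷ = -15 + 65 = 50; e = 48.6 − 50 = -1.4
x=70: ŷ = -15 + 70 = 55; e = 56.6 − 55 = 1.6
x=75: ŷ = -15 + 75 = 60; e = 60.2 − 60 = 0.2
x=95: ŷ = -15 + 95 = 80; e = 79.6 − 80 = -0.4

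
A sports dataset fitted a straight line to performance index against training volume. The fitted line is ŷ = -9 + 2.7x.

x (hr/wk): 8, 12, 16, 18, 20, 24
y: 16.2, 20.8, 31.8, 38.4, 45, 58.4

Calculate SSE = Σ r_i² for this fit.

x=8: ŷ = -9 + 2.7·8 = 12.6; r = 16.2 − 12.6 = 3.6
x=12: ŷ = -9 + 2.7·12 = 23.4; r = 20.8 − 23.4 = -2.6
x=16: ŷ = -9 + 2.7·16 = 34.2; r = 31.8 − 34.2 = -2.4
x=18: ŷ = -9 + 2.7·18 = 39.6; r = 38.4 − 39.6 = -1.2
x=20: ŷ = -9 + 2.7·20 = 45; r = 45 − 45 = 0
x=24: ŷ = -9 + 2.7·24 = 55.8; r = 58.4 − 55.8 = 2.6
SSE = 12.96 + 6.76 + 5.76 + 1.44 + 0 + 6.76 = 33.68

SSE = 33.68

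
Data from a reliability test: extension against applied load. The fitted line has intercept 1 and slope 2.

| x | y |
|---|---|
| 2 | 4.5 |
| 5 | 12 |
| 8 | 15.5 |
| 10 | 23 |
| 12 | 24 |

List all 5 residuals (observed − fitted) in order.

x=2: ŷ = 1 + 2·2 = 5; e = 4.5 − 5 = -0.5
x=5: ŷ = 1 + 2·5 = 11; e = 12 − 11 = 1
x=8: ŷ = 1 + 2·8 = 17; e = 15.5 − 17 = -1.5
x=10: ŷ = 1 + 2·10 = 21; e = 23 − 21 = 2
x=12: ŷ = 1 + 2·12 = 25; e = 24 − 25 = -1

-0.5, 1, -1.5, 2, -1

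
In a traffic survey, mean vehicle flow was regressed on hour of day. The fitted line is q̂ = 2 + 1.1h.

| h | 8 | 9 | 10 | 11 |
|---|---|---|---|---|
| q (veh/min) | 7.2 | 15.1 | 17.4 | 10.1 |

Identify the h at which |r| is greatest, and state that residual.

h = 10, r = 4.4

h=8: q̂ = 2 + 1.1·8 = 10.8; r = 7.2 − 10.8 = -3.6
h=9: q̂ = 2 + 1.1·9 = 11.9; r = 15.1 − 11.9 = 3.2
h=10: q̂ = 2 + 1.1·10 = 13; r = 17.4 − 13 = 4.4
h=11: q̂ = 2 + 1.1·11 = 14.1; r = 10.1 − 14.1 = -4
Largest |r| is 4.4 at h = 10, residual 4.4.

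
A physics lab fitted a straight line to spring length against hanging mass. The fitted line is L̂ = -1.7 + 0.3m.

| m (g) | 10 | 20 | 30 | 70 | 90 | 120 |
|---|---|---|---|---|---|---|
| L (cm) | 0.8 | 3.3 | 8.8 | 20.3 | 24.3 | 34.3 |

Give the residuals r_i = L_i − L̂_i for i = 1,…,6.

m=10: L̂ = -1.7 + 0.3·10 = 1.3; r = 0.8 − 1.3 = -0.5
m=20: L̂ = -1.7 + 0.3·20 = 4.3; r = 3.3 − 4.3 = -1
m=30: L̂ = -1.7 + 0.3·30 = 7.3; r = 8.8 − 7.3 = 1.5
m=70: L̂ = -1.7 + 0.3·70 = 19.3; r = 20.3 − 19.3 = 1
m=90: L̂ = -1.7 + 0.3·90 = 25.3; r = 24.3 − 25.3 = -1
m=120: L̂ = -1.7 + 0.3·120 = 34.3; r = 34.3 − 34.3 = 0

-0.5, -1, 1.5, 1, -1, 0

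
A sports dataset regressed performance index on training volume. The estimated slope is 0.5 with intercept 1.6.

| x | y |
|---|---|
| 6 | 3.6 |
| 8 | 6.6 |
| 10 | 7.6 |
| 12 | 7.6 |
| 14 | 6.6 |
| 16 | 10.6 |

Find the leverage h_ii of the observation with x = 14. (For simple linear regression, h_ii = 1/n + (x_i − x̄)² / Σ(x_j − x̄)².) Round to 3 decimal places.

x̄ = (6 + 8 + 10 + 12 + 14 + 16)/6 = 11
Σ(x − x̄)² = 25 + 9 + 1 + 1 + 9 + 25 = 70
h = 1/6 + (3)²/70 = 0.166667 + 0.128571 = 0.295

h = 0.295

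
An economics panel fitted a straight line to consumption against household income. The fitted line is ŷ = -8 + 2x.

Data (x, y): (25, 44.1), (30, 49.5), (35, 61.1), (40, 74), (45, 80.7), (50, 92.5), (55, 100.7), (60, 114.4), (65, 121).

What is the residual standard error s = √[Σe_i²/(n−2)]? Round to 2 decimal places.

s = 1.92

x=25: ŷ = -8 + 2·25 = 42; e = 44.1 − 42 = 2.1
x=30: ŷ = -8 + 2·30 = 52; e = 49.5 − 52 = -2.5
x=35: ŷ = -8 + 2·35 = 62; e = 61.1 − 62 = -0.9
x=40: ŷ = -8 + 2·40 = 72; e = 74 − 72 = 2
x=45: ŷ = -8 + 2·45 = 82; e = 80.7 − 82 = -1.3
x=50: ŷ = -8 + 2·50 = 92; e = 92.5 − 92 = 0.5
x=55: ŷ = -8 + 2·55 = 102; e = 100.7 − 102 = -1.3
x=60: ŷ = -8 + 2·60 = 112; e = 114.4 − 112 = 2.4
x=65: ŷ = -8 + 2·65 = 122; e = 121 − 122 = -1
SSE = 4.41 + 6.25 + 0.81 + 4 + 1.69 + 0.25 + 1.69 + 5.76 + 1 = 25.86
s = √(25.86/7) = √3.69429 ≈ 1.92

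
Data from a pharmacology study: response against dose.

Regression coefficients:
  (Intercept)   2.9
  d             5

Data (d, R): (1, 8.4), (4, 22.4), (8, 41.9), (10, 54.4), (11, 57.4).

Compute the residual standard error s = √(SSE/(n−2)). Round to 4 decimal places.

d=1: R̂ = 2.9 + 5·1 = 7.9; e = 8.4 − 7.9 = 0.5
d=4: R̂ = 2.9 + 5·4 = 22.9; e = 22.4 − 22.9 = -0.5
d=8: R̂ = 2.9 + 5·8 = 42.9; e = 41.9 − 42.9 = -1
d=10: R̂ = 2.9 + 5·10 = 52.9; e = 54.4 − 52.9 = 1.5
d=11: R̂ = 2.9 + 5·11 = 57.9; e = 57.4 − 57.9 = -0.5
SSE = 0.25 + 0.25 + 1 + 2.25 + 0.25 = 4
s = √(4/3) = √1.33333 ≈ 1.1547

s = 1.1547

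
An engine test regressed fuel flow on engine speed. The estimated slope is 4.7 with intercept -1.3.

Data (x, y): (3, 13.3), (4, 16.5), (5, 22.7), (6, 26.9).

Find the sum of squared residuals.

SSE = 1.5

x=3: ŷ = -1.3 + 4.7·3 = 12.8; r = 13.3 − 12.8 = 0.5
x=4: ŷ = -1.3 + 4.7·4 = 17.5; r = 16.5 − 17.5 = -1
x=5: ŷ = -1.3 + 4.7·5 = 22.2; r = 22.7 − 22.2 = 0.5
x=6: ŷ = -1.3 + 4.7·6 = 26.9; r = 26.9 − 26.9 = 0
SSE = 0.25 + 1 + 0.25 + 0 = 1.5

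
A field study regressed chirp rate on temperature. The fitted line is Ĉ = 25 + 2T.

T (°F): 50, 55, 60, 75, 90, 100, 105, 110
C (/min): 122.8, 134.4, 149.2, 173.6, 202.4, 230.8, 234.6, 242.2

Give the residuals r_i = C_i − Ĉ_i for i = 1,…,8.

-2.2, -0.6, 4.2, -1.4, -2.6, 5.8, -0.4, -2.8

T=50: Ĉ = 25 + 2·50 = 125; r = 122.8 − 125 = -2.2
T=55: Ĉ = 25 + 2·55 = 135; r = 134.4 − 135 = -0.6
T=60: Ĉ = 25 + 2·60 = 145; r = 149.2 − 145 = 4.2
T=75: Ĉ = 25 + 2·75 = 175; r = 173.6 − 175 = -1.4
T=90: Ĉ = 25 + 2·90 = 205; r = 202.4 − 205 = -2.6
T=100: Ĉ = 25 + 2·100 = 225; r = 230.8 − 225 = 5.8
T=105: Ĉ = 25 + 2·105 = 235; r = 234.6 − 235 = -0.4
T=110: Ĉ = 25 + 2·110 = 245; r = 242.2 − 245 = -2.8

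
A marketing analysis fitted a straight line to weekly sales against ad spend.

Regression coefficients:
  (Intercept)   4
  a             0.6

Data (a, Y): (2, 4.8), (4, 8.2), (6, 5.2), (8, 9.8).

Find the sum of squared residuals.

SSE = 10.16

a=2: Ŷ = 4 + 0.6·2 = 5.2; e = 4.8 − 5.2 = -0.4
a=4: Ŷ = 4 + 0.6·4 = 6.4; e = 8.2 − 6.4 = 1.8
a=6: Ŷ = 4 + 0.6·6 = 7.6; e = 5.2 − 7.6 = -2.4
a=8: Ŷ = 4 + 0.6·8 = 8.8; e = 9.8 − 8.8 = 1
SSE = 0.16 + 3.24 + 5.76 + 1 = 10.16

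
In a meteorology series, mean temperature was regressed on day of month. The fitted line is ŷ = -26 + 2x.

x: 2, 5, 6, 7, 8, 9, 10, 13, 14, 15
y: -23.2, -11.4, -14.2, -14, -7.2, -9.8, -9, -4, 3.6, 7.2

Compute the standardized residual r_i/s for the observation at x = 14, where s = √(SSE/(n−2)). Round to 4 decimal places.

x=2: ŷ = -26 + 2·2 = -22; r = -23.2 − (-22) = -1.2
x=5: ŷ = -26 + 2·5 = -16; r = -11.4 − (-16) = 4.6
x=6: ŷ = -26 + 2·6 = -14; r = -14.2 − (-14) = -0.2
x=7: ŷ = -26 + 2·7 = -12; r = -14 − (-12) = -2
x=8: ŷ = -26 + 2·8 = -10; r = -7.2 − (-10) = 2.8
x=9: ŷ = -26 + 2·9 = -8; r = -9.8 − (-8) = -1.8
x=10: ŷ = -26 + 2·10 = -6; r = -9 − (-6) = -3
x=13: ŷ = -26 + 2·13 = 0; r = -4 − 0 = -4
x=14: ŷ = -26 + 2·14 = 2; r = 3.6 − 2 = 1.6
x=15: ŷ = -26 + 2·15 = 4; r = 7.2 − 4 = 3.2
SSE = 1.44 + 21.16 + 0.04 + 4 + 7.84 + 3.24 + 9 + 16 + 2.56 + 10.24 = 75.52
s = √(75.52/8) = 3.07246
r/s = 1.6 / 3.07246 = 0.5208

0.5208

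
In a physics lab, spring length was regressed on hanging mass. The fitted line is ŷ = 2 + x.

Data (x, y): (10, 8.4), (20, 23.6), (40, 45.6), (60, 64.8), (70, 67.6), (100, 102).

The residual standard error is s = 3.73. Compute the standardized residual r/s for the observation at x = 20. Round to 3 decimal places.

ŷ = 2 + 20 = 22
r = 23.6 − 22 = 1.6
r/s = 1.6 / 3.73 = 0.429

0.429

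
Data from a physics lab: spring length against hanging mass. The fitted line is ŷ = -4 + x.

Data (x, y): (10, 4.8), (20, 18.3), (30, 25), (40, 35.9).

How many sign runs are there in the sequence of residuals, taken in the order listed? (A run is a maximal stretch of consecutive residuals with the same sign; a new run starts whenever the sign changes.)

3 runs

x=10: ŷ = -4 + 10 = 6; e = 4.8 − 6 = -1.2
x=20: ŷ = -4 + 20 = 16; e = 18.3 − 16 = 2.3
x=30: ŷ = -4 + 30 = 26; e = 25 − 26 = -1
x=40: ŷ = -4 + 40 = 36; e = 35.9 − 36 = -0.1
Signs: − + − −
Runs: −×1, +×1, −×2 → 3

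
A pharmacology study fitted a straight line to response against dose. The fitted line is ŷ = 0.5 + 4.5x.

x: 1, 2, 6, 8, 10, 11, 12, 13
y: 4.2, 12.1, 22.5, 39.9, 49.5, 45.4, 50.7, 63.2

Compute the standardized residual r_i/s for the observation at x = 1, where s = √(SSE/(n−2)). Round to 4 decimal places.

-0.1842

x=1: ŷ = 0.5 + 4.5·1 = 5; r = 4.2 − 5 = -0.8
x=2: ŷ = 0.5 + 4.5·2 = 9.5; r = 12.1 − 9.5 = 2.6
x=6: ŷ = 0.5 + 4.5·6 = 27.5; r = 22.5 − 27.5 = -5
x=8: ŷ = 0.5 + 4.5·8 = 36.5; r = 39.9 − 36.5 = 3.4
x=10: ŷ = 0.5 + 4.5·10 = 45.5; r = 49.5 − 45.5 = 4
x=11: ŷ = 0.5 + 4.5·11 = 50; r = 45.4 − 50 = -4.6
x=12: ŷ = 0.5 + 4.5·12 = 54.5; r = 50.7 − 54.5 = -3.8
x=13: ŷ = 0.5 + 4.5·13 = 59; r = 63.2 − 59 = 4.2
SSE = 0.64 + 6.76 + 25 + 11.56 + 16 + 21.16 + 14.44 + 17.64 = 113.2
s = √(113.2/6) = 4.34358
r/s = -0.8 / 4.34358 = -0.1842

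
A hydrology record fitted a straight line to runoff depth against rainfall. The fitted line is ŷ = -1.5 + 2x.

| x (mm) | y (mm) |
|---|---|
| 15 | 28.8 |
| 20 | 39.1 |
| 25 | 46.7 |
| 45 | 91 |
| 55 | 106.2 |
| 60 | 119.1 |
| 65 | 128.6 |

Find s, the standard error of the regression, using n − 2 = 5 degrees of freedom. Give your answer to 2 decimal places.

s = 1.77

x=15: ŷ = -1.5 + 2·15 = 28.5; r = 28.8 − 28.5 = 0.3
x=20: ŷ = -1.5 + 2·20 = 38.5; r = 39.1 − 38.5 = 0.6
x=25: ŷ = -1.5 + 2·25 = 48.5; r = 46.7 − 48.5 = -1.8
x=45: ŷ = -1.5 + 2·45 = 88.5; r = 91 − 88.5 = 2.5
x=55: ŷ = -1.5 + 2·55 = 108.5; r = 106.2 − 108.5 = -2.3
x=60: ŷ = -1.5 + 2·60 = 118.5; r = 119.1 − 118.5 = 0.6
x=65: ŷ = -1.5 + 2·65 = 128.5; r = 128.6 − 128.5 = 0.1
SSE = 0.09 + 0.36 + 3.24 + 6.25 + 5.29 + 0.36 + 0.01 = 15.6
s = √(15.6/5) = √3.12 ≈ 1.77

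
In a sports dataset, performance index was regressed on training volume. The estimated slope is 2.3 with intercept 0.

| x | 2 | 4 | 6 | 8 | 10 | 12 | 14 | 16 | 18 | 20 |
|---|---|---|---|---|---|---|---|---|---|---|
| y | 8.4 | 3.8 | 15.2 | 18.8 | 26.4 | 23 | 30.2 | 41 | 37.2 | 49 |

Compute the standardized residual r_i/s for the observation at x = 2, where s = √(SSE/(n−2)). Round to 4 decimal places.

0.9548

x=2: ŷ = 2.3·2 = 4.6; r = 8.4 − 4.6 = 3.8
x=4: ŷ = 2.3·4 = 9.2; r = 3.8 − 9.2 = -5.4
x=6: ŷ = 2.3·6 = 13.8; r = 15.2 − 13.8 = 1.4
x=8: ŷ = 2.3·8 = 18.4; r = 18.8 − 18.4 = 0.4
x=10: ŷ = 2.3·10 = 23; r = 26.4 − 23 = 3.4
x=12: ŷ = 2.3·12 = 27.6; r = 23 − 27.6 = -4.6
x=14: ŷ = 2.3·14 = 32.2; r = 30.2 − 32.2 = -2
x=16: ŷ = 2.3·16 = 36.8; r = 41 − 36.8 = 4.2
x=18: ŷ = 2.3·18 = 41.4; r = 37.2 − 41.4 = -4.2
x=20: ŷ = 2.3·20 = 46; r = 49 − 46 = 3
SSE = 14.44 + 29.16 + 1.96 + 0.16 + 11.56 + 21.16 + 4 + 17.64 + 17.64 + 9 = 126.72
s = √(126.72/8) = 3.97995
r/s = 3.8 / 3.97995 = 0.9548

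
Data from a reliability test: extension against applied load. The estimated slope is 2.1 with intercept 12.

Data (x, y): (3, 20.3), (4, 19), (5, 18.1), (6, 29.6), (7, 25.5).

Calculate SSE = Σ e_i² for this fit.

SSE = 51.76

x=3: ŷ = 12 + 2.1·3 = 18.3; e = 20.3 − 18.3 = 2
x=4: ŷ = 12 + 2.1·4 = 20.4; e = 19 − 20.4 = -1.4
x=5: ŷ = 12 + 2.1·5 = 22.5; e = 18.1 − 22.5 = -4.4
x=6: ŷ = 12 + 2.1·6 = 24.6; e = 29.6 − 24.6 = 5
x=7: ŷ = 12 + 2.1·7 = 26.7; e = 25.5 − 26.7 = -1.2
SSE = 4 + 1.96 + 19.36 + 25 + 1.44 = 51.76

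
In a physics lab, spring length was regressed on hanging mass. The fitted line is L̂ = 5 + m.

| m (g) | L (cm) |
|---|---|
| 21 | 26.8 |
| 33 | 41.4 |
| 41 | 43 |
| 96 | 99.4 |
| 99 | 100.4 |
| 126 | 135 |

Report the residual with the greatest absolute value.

m=21: L̂ = 5 + 21 = 26; r = 26.8 − 26 = 0.8
m=33: L̂ = 5 + 33 = 38; r = 41.4 − 38 = 3.4
m=41: L̂ = 5 + 41 = 46; r = 43 − 46 = -3
m=96: L̂ = 5 + 96 = 101; r = 99.4 − 101 = -1.6
m=99: L̂ = 5 + 99 = 104; r = 100.4 − 104 = -3.6
m=126: L̂ = 5 + 126 = 131; r = 135 − 131 = 4
Largest |r| is 4 at m = 126, residual 4.

r = 4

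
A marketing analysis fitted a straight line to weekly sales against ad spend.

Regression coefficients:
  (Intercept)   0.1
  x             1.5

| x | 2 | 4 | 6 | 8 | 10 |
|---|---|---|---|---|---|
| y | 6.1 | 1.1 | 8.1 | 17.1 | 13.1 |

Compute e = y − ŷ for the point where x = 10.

e = -2

ŷ = 0.1 + 1.5·10 = 15.1
e = 13.1 − 15.1 = -2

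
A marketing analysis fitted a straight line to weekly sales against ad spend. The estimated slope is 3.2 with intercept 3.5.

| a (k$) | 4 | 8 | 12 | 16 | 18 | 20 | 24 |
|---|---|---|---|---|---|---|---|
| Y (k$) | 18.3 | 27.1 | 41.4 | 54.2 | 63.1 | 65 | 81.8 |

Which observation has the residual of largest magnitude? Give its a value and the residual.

a=4: Ŷ = 3.5 + 3.2·4 = 16.3; r = 18.3 − 16.3 = 2
a=8: Ŷ = 3.5 + 3.2·8 = 29.1; r = 27.1 − 29.1 = -2
a=12: Ŷ = 3.5 + 3.2·12 = 41.9; r = 41.4 − 41.9 = -0.5
a=16: Ŷ = 3.5 + 3.2·16 = 54.7; r = 54.2 − 54.7 = -0.5
a=18: Ŷ = 3.5 + 3.2·18 = 61.1; r = 63.1 − 61.1 = 2
a=20: Ŷ = 3.5 + 3.2·20 = 67.5; r = 65 − 67.5 = -2.5
a=24: Ŷ = 3.5 + 3.2·24 = 80.3; r = 81.8 − 80.3 = 1.5
Largest |r| is 2.5 at a = 20, residual -2.5.

a = 20, r = -2.5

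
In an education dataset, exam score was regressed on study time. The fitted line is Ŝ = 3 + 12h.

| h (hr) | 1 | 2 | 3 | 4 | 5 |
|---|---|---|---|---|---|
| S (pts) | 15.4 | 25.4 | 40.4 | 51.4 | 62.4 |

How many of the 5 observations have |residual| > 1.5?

h=1: Ŝ = 3 + 12·1 = 15; r = 15.4 − 15 = 0.4
h=2: Ŝ = 3 + 12·2 = 27; r = 25.4 − 27 = -1.6
h=3: Ŝ = 3 + 12·3 = 39; r = 40.4 − 39 = 1.4
h=4: Ŝ = 3 + 12·4 = 51; r = 51.4 − 51 = 0.4
h=5: Ŝ = 3 + 12·5 = 63; r = 62.4 − 63 = -0.6
|r| > 1.5: h=2 (|r|=1.6) → 1

1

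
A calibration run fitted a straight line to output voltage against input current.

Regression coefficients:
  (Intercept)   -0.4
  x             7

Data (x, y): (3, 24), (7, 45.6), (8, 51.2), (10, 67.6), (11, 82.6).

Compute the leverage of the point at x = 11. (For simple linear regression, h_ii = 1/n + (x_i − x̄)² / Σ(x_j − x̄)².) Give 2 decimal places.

h = 0.46

x̄ = (3 + 7 + 8 + 10 + 11)/5 = 7.8
Σ(x − x̄)² = 23.04 + 0.64 + 0.04 + 4.84 + 10.24 = 38.8
h = 1/5 + (3.2)²/38.8 = 0.2 + 0.263918 = 0.46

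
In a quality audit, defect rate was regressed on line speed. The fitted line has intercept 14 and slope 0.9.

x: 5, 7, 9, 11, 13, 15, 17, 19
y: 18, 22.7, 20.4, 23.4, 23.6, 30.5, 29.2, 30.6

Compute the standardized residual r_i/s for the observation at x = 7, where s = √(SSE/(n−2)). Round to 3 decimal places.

x=5: ŷ = 14 + 0.9·5 = 18.5; r = 18 − 18.5 = -0.5
x=7: ŷ = 14 + 0.9·7 = 20.3; r = 22.7 − 20.3 = 2.4
x=9: ŷ = 14 + 0.9·9 = 22.1; r = 20.4 − 22.1 = -1.7
x=11: ŷ = 14 + 0.9·11 = 23.9; r = 23.4 − 23.9 = -0.5
x=13: ŷ = 14 + 0.9·13 = 25.7; r = 23.6 − 25.7 = -2.1
x=15: ŷ = 14 + 0.9·15 = 27.5; r = 30.5 − 27.5 = 3
x=17: ŷ = 14 + 0.9·17 = 29.3; r = 29.2 − 29.3 = -0.1
x=19: ŷ = 14 + 0.9·19 = 31.1; r = 30.6 − 31.1 = -0.5
SSE = 0.25 + 5.76 + 2.89 + 0.25 + 4.41 + 9 + 0.01 + 0.25 = 22.82
s = √(22.82/6) = 1.95021
r/s = 2.4 / 1.95021 = 1.231

1.231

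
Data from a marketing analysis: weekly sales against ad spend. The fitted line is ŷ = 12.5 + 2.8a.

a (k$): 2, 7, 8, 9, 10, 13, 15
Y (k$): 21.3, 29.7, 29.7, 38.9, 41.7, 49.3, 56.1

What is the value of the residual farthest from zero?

r = -5.2

a=2: ŷ = 12.5 + 2.8·2 = 18.1; r = 21.3 − 18.1 = 3.2
a=7: ŷ = 12.5 + 2.8·7 = 32.1; r = 29.7 − 32.1 = -2.4
a=8: ŷ = 12.5 + 2.8·8 = 34.9; r = 29.7 − 34.9 = -5.2
a=9: ŷ = 12.5 + 2.8·9 = 37.7; r = 38.9 − 37.7 = 1.2
a=10: ŷ = 12.5 + 2.8·10 = 40.5; r = 41.7 − 40.5 = 1.2
a=13: ŷ = 12.5 + 2.8·13 = 48.9; r = 49.3 − 48.9 = 0.4
a=15: ŷ = 12.5 + 2.8·15 = 54.5; r = 56.1 − 54.5 = 1.6
Largest |r| is 5.2 at a = 8, residual -5.2.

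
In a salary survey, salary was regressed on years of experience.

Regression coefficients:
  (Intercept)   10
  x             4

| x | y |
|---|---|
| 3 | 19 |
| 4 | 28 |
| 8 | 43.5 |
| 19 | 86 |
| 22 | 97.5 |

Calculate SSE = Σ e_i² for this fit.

x=3: ŷ = 10 + 4·3 = 22; e = 19 − 22 = -3
x=4: ŷ = 10 + 4·4 = 26; e = 28 − 26 = 2
x=8: ŷ = 10 + 4·8 = 42; e = 43.5 − 42 = 1.5
x=19: ŷ = 10 + 4·19 = 86; e = 86 − 86 = 0
x=22: ŷ = 10 + 4·22 = 98; e = 97.5 − 98 = -0.5
SSE = 9 + 4 + 2.25 + 0 + 0.25 = 15.5

SSE = 15.5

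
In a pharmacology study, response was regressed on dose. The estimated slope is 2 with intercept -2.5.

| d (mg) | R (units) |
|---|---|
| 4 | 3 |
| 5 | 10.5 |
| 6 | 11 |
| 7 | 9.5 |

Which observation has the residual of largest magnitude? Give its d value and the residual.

d=4: R̂ = -2.5 + 2·4 = 5.5; e = 3 − 5.5 = -2.5
d=5: R̂ = -2.5 + 2·5 = 7.5; e = 10.5 − 7.5 = 3
d=6: R̂ = -2.5 + 2·6 = 9.5; e = 11 − 9.5 = 1.5
d=7: R̂ = -2.5 + 2·7 = 11.5; e = 9.5 − 11.5 = -2
Largest |e| is 3 at d = 5, residual 3.

d = 5, e = 3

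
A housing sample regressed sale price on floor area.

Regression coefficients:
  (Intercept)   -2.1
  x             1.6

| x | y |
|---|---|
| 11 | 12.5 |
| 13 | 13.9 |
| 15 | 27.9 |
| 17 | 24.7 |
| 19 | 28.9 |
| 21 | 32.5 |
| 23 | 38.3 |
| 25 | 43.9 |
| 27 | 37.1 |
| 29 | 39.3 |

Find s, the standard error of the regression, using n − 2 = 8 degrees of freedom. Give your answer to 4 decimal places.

s = 4.4654

x=11: ŷ = -2.1 + 1.6·11 = 15.5; r = 12.5 − 15.5 = -3
x=13: ŷ = -2.1 + 1.6·13 = 18.7; r = 13.9 − 18.7 = -4.8
x=15: ŷ = -2.1 + 1.6·15 = 21.9; r = 27.9 − 21.9 = 6
x=17: ŷ = -2.1 + 1.6·17 = 25.1; r = 24.7 − 25.1 = -0.4
x=19: ŷ = -2.1 + 1.6·19 = 28.3; r = 28.9 − 28.3 = 0.6
x=21: ŷ = -2.1 + 1.6·21 = 31.5; r = 32.5 − 31.5 = 1
x=23: ŷ = -2.1 + 1.6·23 = 34.7; r = 38.3 − 34.7 = 3.6
x=25: ŷ = -2.1 + 1.6·25 = 37.9; r = 43.9 − 37.9 = 6
x=27: ŷ = -2.1 + 1.6·27 = 41.1; r = 37.1 − 41.1 = -4
x=29: ŷ = -2.1 + 1.6·29 = 44.3; r = 39.3 − 44.3 = -5
SSE = 9 + 23.04 + 36 + 0.16 + 0.36 + 1 + 12.96 + 36 + 16 + 25 = 159.52
s = √(159.52/8) = √19.94 ≈ 4.4654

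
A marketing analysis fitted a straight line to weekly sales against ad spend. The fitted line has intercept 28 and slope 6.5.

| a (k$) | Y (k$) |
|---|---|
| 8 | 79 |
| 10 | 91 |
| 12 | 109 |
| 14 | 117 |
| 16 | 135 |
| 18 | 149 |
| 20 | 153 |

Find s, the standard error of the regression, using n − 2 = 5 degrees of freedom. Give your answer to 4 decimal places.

s = 3.6878

a=8: Ŷ = 28 + 6.5·8 = 80; r = 79 − 80 = -1
a=10: Ŷ = 28 + 6.5·10 = 93; r = 91 − 93 = -2
a=12: Ŷ = 28 + 6.5·12 = 106; r = 109 − 106 = 3
a=14: Ŷ = 28 + 6.5·14 = 119; r = 117 − 119 = -2
a=16: Ŷ = 28 + 6.5·16 = 132; r = 135 − 132 = 3
a=18: Ŷ = 28 + 6.5·18 = 145; r = 149 − 145 = 4
a=20: Ŷ = 28 + 6.5·20 = 158; r = 153 − 158 = -5
SSE = 1 + 4 + 9 + 4 + 9 + 16 + 25 = 68
s = √(68/5) = √13.6 ≈ 3.6878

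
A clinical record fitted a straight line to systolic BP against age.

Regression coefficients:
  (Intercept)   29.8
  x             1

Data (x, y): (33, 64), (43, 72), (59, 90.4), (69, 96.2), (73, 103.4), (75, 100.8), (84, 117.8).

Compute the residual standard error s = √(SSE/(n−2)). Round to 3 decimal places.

s = 2.958

x=33: ŷ = 29.8 + 33 = 62.8; e = 64 − 62.8 = 1.2
x=43: ŷ = 29.8 + 43 = 72.8; e = 72 − 72.8 = -0.8
x=59: ŷ = 29.8 + 59 = 88.8; e = 90.4 − 88.8 = 1.6
x=69: ŷ = 29.8 + 69 = 98.8; e = 96.2 − 98.8 = -2.6
x=73: ŷ = 29.8 + 73 = 102.8; e = 103.4 − 102.8 = 0.6
x=75: ŷ = 29.8 + 75 = 104.8; e = 100.8 − 104.8 = -4
x=84: ŷ = 29.8 + 84 = 113.8; e = 117.8 − 113.8 = 4
SSE = 1.44 + 0.64 + 2.56 + 6.76 + 0.36 + 16 + 16 = 43.76
s = √(43.76/5) = √8.752 ≈ 2.958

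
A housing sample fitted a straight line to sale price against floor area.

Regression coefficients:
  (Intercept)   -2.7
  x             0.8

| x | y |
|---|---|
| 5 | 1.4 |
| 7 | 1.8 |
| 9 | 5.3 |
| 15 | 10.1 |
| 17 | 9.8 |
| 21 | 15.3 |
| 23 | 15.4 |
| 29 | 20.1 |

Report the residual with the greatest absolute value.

x=5: ŷ = -2.7 + 0.8·5 = 1.3; r = 1.4 − 1.3 = 0.1
x=7: ŷ = -2.7 + 0.8·7 = 2.9; r = 1.8 − 2.9 = -1.1
x=9: ŷ = -2.7 + 0.8·9 = 4.5; r = 5.3 − 4.5 = 0.8
x=15: ŷ = -2.7 + 0.8·15 = 9.3; r = 10.1 − 9.3 = 0.8
x=17: ŷ = -2.7 + 0.8·17 = 10.9; r = 9.8 − 10.9 = -1.1
x=21: ŷ = -2.7 + 0.8·21 = 14.1; r = 15.3 − 14.1 = 1.2
x=23: ŷ = -2.7 + 0.8·23 = 15.7; r = 15.4 − 15.7 = -0.3
x=29: ŷ = -2.7 + 0.8·29 = 20.5; r = 20.1 − 20.5 = -0.4
Largest |r| is 1.2 at x = 21, residual 1.2.

r = 1.2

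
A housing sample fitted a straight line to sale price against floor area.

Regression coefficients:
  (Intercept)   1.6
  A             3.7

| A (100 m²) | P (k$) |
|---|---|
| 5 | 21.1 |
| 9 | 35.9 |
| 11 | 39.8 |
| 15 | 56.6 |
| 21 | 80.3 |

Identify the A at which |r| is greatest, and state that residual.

A=5: ŷ = 1.6 + 3.7·5 = 20.1; r = 21.1 − 20.1 = 1
A=9: ŷ = 1.6 + 3.7·9 = 34.9; r = 35.9 − 34.9 = 1
A=11: ŷ = 1.6 + 3.7·11 = 42.3; r = 39.8 − 42.3 = -2.5
A=15: ŷ = 1.6 + 3.7·15 = 57.1; r = 56.6 − 57.1 = -0.5
A=21: ŷ = 1.6 + 3.7·21 = 79.3; r = 80.3 − 79.3 = 1
Largest |r| is 2.5 at A = 11, residual -2.5.

A = 11, r = -2.5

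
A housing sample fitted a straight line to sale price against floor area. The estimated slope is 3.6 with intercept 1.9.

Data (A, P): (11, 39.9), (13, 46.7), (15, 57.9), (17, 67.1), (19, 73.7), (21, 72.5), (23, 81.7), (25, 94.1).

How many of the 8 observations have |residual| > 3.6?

A=11: P̂ = 1.9 + 3.6·11 = 41.5; e = 39.9 − 41.5 = -1.6
A=13: P̂ = 1.9 + 3.6·13 = 48.7; e = 46.7 − 48.7 = -2
A=15: P̂ = 1.9 + 3.6·15 = 55.9; e = 57.9 − 55.9 = 2
A=17: P̂ = 1.9 + 3.6·17 = 63.1; e = 67.1 − 63.1 = 4
A=19: P̂ = 1.9 + 3.6·19 = 70.3; e = 73.7 − 70.3 = 3.4
A=21: P̂ = 1.9 + 3.6·21 = 77.5; e = 72.5 − 77.5 = -5
A=23: P̂ = 1.9 + 3.6·23 = 84.7; e = 81.7 − 84.7 = -3
A=25: P̂ = 1.9 + 3.6·25 = 91.9; e = 94.1 − 91.9 = 2.2
|e| > 3.6: A=17 (|e|=4), A=21 (|e|=5) → 2

2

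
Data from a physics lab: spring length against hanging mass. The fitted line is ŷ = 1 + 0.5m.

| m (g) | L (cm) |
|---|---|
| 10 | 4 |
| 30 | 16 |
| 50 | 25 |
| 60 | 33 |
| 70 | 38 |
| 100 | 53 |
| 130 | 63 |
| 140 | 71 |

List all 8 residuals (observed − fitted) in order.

m=10: ŷ = 1 + 0.5·10 = 6; e = 4 − 6 = -2
m=30: ŷ = 1 + 0.5·30 = 16; e = 16 − 16 = 0
m=50: ŷ = 1 + 0.5·50 = 26; e = 25 − 26 = -1
m=60: ŷ = 1 + 0.5·60 = 31; e = 33 − 31 = 2
m=70: ŷ = 1 + 0.5·70 = 36; e = 38 − 36 = 2
m=100: ŷ = 1 + 0.5·100 = 51; e = 53 − 51 = 2
m=130: ŷ = 1 + 0.5·130 = 66; e = 63 − 66 = -3
m=140: ŷ = 1 + 0.5·140 = 71; e = 71 − 71 = 0

-2, 0, -1, 2, 2, 2, -3, 0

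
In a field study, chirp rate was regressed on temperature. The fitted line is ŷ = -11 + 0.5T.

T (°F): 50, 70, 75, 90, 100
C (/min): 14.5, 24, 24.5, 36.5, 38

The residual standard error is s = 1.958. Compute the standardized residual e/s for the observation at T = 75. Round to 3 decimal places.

ŷ = -11 + 0.5·75 = 26.5
e = 24.5 − 26.5 = -2
e/s = -2 / 1.958 = -1.021

-1.021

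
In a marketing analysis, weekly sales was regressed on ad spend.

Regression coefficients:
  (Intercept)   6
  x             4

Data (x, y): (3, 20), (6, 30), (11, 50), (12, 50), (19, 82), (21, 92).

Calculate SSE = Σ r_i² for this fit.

x=3: ŷ = 6 + 4·3 = 18; r = 20 − 18 = 2
x=6: ŷ = 6 + 4·6 = 30; r = 30 − 30 = 0
x=11: ŷ = 6 + 4·11 = 50; r = 50 − 50 = 0
x=12: ŷ = 6 + 4·12 = 54; r = 50 − 54 = -4
x=19: ŷ = 6 + 4·19 = 82; r = 82 − 82 = 0
x=21: ŷ = 6 + 4·21 = 90; r = 92 − 90 = 2
SSE = 4 + 0 + 0 + 16 + 0 + 4 = 24

SSE = 24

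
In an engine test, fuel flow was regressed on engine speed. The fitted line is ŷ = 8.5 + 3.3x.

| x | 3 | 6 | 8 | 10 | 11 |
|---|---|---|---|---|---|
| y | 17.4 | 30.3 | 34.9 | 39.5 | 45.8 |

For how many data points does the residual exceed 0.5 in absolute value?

x=3: ŷ = 8.5 + 3.3·3 = 18.4; e = 17.4 − 18.4 = -1
x=6: ŷ = 8.5 + 3.3·6 = 28.3; e = 30.3 − 28.3 = 2
x=8: ŷ = 8.5 + 3.3·8 = 34.9; e = 34.9 − 34.9 = 0
x=10: ŷ = 8.5 + 3.3·10 = 41.5; e = 39.5 − 41.5 = -2
x=11: ŷ = 8.5 + 3.3·11 = 44.8; e = 45.8 − 44.8 = 1
|e| > 0.5: x=3 (|e|=1), x=6 (|e|=2), x=10 (|e|=2), x=11 (|e|=1) → 4

4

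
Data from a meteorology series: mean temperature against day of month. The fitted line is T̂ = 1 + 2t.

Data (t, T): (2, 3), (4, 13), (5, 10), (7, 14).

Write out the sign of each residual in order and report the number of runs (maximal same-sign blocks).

t=2: T̂ = 1 + 2·2 = 5; e = 3 − 5 = -2
t=4: T̂ = 1 + 2·4 = 9; e = 13 − 9 = 4
t=5: T̂ = 1 + 2·5 = 11; e = 10 − 11 = -1
t=7: T̂ = 1 + 2·7 = 15; e = 14 − 15 = -1
Signs: − + − −
Runs: −×1, +×1, −×2 → 3

3 runs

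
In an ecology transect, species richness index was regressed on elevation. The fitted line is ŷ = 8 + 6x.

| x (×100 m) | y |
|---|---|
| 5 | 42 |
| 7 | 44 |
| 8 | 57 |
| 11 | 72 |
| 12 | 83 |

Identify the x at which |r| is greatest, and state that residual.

x = 7, r = -6

x=5: ŷ = 8 + 6·5 = 38; r = 42 − 38 = 4
x=7: ŷ = 8 + 6·7 = 50; r = 44 − 50 = -6
x=8: ŷ = 8 + 6·8 = 56; r = 57 − 56 = 1
x=11: ŷ = 8 + 6·11 = 74; r = 72 − 74 = -2
x=12: ŷ = 8 + 6·12 = 80; r = 83 − 80 = 3
Largest |r| is 6 at x = 7, residual -6.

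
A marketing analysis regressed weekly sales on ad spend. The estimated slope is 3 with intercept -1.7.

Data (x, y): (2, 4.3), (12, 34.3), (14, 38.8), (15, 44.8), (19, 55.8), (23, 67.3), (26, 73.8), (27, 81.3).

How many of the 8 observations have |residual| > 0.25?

5

x=2: ŷ = -1.7 + 3·2 = 4.3; r = 4.3 − 4.3 = 0
x=12: ŷ = -1.7 + 3·12 = 34.3; r = 34.3 − 34.3 = 0
x=14: ŷ = -1.7 + 3·14 = 40.3; r = 38.8 − 40.3 = -1.5
x=15: ŷ = -1.7 + 3·15 = 43.3; r = 44.8 − 43.3 = 1.5
x=19: ŷ = -1.7 + 3·19 = 55.3; r = 55.8 − 55.3 = 0.5
x=23: ŷ = -1.7 + 3·23 = 67.3; r = 67.3 − 67.3 = 0
x=26: ŷ = -1.7 + 3·26 = 76.3; r = 73.8 − 76.3 = -2.5
x=27: ŷ = -1.7 + 3·27 = 79.3; r = 81.3 − 79.3 = 2
|r| > 0.25: x=14 (|r|=1.5), x=15 (|r|=1.5), x=19 (|r|=0.5), x=26 (|r|=2.5), x=27 (|r|=2) → 5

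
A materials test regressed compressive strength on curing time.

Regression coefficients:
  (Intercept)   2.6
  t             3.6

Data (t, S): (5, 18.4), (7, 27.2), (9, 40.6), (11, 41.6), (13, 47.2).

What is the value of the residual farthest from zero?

t=5: Ŝ = 2.6 + 3.6·5 = 20.6; e = 18.4 − 20.6 = -2.2
t=7: Ŝ = 2.6 + 3.6·7 = 27.8; e = 27.2 − 27.8 = -0.6
t=9: Ŝ = 2.6 + 3.6·9 = 35; e = 40.6 − 35 = 5.6
t=11: Ŝ = 2.6 + 3.6·11 = 42.2; e = 41.6 − 42.2 = -0.6
t=13: Ŝ = 2.6 + 3.6·13 = 49.4; e = 47.2 − 49.4 = -2.2
Largest |e| is 5.6 at t = 9, residual 5.6.

e = 5.6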